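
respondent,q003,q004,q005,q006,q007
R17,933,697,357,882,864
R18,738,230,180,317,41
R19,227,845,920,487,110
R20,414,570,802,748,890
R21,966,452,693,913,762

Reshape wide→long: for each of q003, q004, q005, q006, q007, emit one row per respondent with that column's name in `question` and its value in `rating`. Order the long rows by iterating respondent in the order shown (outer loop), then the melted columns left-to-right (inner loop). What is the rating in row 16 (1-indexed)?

414

25 rows total (5 × 5). Row 16: index ⌊(16-1)/5⌋ = 3 into respondent → R20; (16-1) mod 5 = 0 into the melted columns → q003.
So row 16 is (R20, q003, 414); rating = 414.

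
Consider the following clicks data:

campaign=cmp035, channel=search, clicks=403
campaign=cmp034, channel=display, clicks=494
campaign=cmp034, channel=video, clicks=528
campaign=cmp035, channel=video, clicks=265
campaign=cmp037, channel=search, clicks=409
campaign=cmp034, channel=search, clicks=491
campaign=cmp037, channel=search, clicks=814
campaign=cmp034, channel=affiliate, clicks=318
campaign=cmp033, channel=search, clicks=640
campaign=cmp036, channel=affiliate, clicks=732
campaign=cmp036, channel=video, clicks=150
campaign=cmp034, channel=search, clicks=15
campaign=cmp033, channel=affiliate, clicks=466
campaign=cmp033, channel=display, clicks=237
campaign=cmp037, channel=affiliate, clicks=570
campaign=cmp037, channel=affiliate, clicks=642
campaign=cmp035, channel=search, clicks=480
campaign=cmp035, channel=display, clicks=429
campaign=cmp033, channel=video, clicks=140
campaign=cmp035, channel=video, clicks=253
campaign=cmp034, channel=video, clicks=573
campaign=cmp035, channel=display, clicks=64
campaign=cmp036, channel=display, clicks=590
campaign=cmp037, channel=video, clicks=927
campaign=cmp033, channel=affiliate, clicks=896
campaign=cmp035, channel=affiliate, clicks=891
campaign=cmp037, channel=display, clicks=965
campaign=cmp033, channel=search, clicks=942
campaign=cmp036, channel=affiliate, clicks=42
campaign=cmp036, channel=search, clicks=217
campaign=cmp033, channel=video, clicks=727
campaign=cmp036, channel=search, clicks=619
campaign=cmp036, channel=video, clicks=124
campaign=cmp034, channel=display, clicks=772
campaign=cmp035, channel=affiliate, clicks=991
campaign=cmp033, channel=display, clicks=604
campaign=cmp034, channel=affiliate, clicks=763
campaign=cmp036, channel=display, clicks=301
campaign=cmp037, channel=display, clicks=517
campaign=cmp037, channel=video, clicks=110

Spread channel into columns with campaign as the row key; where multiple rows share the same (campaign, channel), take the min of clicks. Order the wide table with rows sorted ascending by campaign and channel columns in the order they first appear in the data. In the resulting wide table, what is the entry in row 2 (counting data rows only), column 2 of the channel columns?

With rows sorted ascending by campaign, row 2 is campaign=cmp034. channel columns in first-appearance order: search, display, video, affiliate; column 2 is display.
Long rows with campaign=cmp034, channel=display: min(494, 772) = 494.

494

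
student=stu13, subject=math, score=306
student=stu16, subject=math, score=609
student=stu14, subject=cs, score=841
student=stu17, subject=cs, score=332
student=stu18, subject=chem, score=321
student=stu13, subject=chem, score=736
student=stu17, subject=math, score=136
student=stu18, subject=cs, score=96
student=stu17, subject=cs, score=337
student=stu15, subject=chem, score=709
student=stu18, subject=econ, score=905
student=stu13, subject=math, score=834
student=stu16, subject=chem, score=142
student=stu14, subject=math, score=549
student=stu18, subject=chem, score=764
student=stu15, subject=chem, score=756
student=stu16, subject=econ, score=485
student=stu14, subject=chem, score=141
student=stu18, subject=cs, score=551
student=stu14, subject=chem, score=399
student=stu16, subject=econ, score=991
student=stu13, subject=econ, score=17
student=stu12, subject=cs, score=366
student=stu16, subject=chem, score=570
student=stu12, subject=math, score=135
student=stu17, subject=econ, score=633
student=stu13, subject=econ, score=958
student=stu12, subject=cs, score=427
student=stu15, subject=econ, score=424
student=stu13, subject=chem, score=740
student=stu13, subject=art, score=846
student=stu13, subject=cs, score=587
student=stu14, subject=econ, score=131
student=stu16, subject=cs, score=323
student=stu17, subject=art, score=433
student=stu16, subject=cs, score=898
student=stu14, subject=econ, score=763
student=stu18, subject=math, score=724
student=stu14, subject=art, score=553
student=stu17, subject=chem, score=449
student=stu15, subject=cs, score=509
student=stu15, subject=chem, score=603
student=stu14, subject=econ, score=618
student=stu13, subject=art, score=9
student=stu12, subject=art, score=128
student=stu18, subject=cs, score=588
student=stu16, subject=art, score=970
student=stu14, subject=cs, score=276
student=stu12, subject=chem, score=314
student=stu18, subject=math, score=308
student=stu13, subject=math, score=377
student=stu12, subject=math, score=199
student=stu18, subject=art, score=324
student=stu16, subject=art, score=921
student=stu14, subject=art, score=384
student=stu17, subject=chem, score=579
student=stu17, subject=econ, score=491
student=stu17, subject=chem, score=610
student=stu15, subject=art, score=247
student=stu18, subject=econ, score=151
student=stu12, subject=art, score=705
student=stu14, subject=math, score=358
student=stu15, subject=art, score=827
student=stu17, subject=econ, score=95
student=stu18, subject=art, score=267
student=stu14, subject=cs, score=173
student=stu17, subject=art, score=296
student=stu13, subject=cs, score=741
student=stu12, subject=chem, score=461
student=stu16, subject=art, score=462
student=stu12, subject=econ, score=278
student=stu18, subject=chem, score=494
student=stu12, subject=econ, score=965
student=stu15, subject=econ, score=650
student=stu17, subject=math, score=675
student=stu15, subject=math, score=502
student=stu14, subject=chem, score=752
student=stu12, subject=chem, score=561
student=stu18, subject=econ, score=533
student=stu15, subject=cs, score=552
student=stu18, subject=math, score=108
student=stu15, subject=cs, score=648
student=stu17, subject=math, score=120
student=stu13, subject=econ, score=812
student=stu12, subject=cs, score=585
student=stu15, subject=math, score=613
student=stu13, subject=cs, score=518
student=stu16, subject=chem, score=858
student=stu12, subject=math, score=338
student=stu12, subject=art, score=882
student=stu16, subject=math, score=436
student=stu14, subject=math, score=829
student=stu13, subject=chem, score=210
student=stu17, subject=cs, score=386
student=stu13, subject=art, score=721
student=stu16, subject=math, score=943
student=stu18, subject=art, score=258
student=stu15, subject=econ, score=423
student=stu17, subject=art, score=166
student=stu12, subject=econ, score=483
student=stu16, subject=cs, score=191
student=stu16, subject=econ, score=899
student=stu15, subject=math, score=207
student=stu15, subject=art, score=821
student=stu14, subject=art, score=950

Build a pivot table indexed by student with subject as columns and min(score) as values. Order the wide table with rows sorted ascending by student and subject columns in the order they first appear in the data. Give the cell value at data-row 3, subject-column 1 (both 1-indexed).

With rows sorted ascending by student, row 3 is student=stu14. subject columns in first-appearance order: math, cs, chem, econ, art; column 1 is math.
Long rows with student=stu14, subject=math: min(549, 358, 829) = 358.

358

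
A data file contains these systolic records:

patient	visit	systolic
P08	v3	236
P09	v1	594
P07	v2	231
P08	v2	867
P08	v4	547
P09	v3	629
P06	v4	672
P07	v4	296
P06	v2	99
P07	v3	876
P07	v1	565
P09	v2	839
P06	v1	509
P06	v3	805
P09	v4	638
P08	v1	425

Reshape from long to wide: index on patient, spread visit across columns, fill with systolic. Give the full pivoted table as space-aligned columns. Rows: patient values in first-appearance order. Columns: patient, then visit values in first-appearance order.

patient  v3   v1   v2   v4 
P08      236  425  867  547
P09      629  594  839  638
P07      876  565  231  296
P06      805  509  99   672

Columns: patient plus the 4 distinct visit values (v3, v1, v2, v4).
For example, row P08 column v3 takes systolic=236 from the long row (P08, v3).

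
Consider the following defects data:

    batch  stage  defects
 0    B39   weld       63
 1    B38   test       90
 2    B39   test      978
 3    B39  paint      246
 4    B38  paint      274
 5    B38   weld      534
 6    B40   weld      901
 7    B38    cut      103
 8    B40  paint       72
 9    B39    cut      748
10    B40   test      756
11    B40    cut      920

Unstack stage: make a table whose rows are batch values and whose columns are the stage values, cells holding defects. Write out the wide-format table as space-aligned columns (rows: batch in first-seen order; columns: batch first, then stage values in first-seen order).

batch  weld  test  paint  cut
B39    63    978   246    748
B38    534   90    274    103
B40    901   756   72     920

Columns: batch plus the 4 distinct stage values (weld, test, paint, cut).
For example, row B39 column weld takes defects=63 from the long row (B39, weld).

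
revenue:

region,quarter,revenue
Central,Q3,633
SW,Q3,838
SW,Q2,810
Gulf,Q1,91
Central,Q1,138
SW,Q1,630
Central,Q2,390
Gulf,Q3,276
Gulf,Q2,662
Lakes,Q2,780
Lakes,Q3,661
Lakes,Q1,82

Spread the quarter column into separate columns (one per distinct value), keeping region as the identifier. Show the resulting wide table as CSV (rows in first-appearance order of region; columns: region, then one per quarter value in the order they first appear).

region,Q3,Q2,Q1
Central,633,390,138
SW,838,810,630
Gulf,276,662,91
Lakes,661,780,82

Columns: region plus the 3 distinct quarter values (Q3, Q2, Q1).
For example, row Central column Q3 takes revenue=633 from the long row (Central, Q3).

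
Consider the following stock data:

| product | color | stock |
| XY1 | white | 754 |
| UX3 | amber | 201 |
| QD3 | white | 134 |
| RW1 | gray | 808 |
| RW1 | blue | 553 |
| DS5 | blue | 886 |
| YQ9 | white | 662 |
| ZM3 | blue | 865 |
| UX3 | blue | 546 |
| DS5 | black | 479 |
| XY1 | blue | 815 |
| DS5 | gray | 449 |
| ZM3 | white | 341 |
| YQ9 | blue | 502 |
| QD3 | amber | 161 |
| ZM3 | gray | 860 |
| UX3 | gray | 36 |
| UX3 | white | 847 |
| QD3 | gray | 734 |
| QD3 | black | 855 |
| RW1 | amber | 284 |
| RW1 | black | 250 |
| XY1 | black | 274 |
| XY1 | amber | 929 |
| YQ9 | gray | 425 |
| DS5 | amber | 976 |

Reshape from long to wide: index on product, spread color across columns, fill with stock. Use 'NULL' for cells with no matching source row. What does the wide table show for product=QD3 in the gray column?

734

The long row with product=QD3, color=gray has stock=734.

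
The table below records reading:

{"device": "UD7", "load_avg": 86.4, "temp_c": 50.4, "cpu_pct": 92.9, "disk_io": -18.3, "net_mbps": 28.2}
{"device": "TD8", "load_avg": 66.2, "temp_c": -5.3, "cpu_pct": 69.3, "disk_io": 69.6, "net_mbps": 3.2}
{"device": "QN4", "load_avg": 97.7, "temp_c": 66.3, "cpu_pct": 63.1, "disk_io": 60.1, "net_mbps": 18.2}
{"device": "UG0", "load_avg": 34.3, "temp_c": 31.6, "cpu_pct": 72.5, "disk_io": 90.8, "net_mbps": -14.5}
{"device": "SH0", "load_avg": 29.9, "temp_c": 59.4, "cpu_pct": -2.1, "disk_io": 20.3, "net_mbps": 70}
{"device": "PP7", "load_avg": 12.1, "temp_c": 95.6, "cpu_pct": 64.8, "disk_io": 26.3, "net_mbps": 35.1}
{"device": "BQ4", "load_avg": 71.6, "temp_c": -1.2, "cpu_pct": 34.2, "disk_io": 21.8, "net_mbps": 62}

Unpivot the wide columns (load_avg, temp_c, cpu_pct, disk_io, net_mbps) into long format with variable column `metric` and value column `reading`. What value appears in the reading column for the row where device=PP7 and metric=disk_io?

26.3

Unpivoting turns each (device, wide-column) pair into one long row.
The wide cell at row PP7, column disk_io holds 26.3, so the long row (PP7, disk_io) has reading=26.3.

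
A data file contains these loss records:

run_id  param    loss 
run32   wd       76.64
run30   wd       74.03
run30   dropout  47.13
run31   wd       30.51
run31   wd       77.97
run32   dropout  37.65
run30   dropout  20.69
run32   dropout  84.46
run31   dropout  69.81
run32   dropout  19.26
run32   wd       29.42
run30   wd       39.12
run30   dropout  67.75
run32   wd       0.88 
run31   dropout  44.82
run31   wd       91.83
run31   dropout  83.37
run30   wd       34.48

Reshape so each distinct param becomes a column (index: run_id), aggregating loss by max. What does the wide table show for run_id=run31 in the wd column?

91.83

Rows with run_id=run31 and param=wd: loss values are 30.51, 77.97, 91.83.
max(30.51, 77.97, 91.83) = 91.83.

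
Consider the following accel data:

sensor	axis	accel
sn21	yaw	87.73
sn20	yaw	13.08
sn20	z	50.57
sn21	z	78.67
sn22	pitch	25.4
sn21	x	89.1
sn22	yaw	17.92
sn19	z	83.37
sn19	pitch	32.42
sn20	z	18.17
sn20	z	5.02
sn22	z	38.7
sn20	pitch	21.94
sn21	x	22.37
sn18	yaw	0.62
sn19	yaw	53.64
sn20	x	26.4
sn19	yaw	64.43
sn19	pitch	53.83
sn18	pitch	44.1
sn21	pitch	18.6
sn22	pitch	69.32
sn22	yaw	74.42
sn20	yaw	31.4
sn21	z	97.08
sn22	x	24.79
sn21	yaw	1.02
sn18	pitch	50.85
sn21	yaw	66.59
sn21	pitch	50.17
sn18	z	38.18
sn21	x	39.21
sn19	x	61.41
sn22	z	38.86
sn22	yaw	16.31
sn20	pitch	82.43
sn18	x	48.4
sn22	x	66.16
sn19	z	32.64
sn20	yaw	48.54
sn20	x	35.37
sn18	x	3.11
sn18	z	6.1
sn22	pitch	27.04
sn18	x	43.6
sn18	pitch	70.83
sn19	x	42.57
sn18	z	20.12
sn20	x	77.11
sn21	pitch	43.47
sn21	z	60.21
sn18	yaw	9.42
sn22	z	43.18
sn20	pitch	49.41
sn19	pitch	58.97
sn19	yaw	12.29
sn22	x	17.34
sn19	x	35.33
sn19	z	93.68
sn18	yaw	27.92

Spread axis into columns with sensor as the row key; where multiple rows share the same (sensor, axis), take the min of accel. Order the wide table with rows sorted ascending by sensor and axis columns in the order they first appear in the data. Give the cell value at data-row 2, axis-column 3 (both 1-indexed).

32.42

With rows sorted ascending by sensor, row 2 is sensor=sn19. axis columns in first-appearance order: yaw, z, pitch, x; column 3 is pitch.
Long rows with sensor=sn19, axis=pitch: min(32.42, 53.83, 58.97) = 32.42.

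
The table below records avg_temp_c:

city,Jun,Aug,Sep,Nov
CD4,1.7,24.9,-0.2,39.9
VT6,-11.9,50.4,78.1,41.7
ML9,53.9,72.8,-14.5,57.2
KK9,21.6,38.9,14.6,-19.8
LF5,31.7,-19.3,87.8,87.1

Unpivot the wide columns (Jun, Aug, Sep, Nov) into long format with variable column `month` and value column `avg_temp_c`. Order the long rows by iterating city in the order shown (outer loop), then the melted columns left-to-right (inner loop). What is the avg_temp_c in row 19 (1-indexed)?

20 rows total (5 × 4). Row 19: index ⌊(19-1)/4⌋ = 4 into city → LF5; (19-1) mod 4 = 2 into the melted columns → Sep.
So row 19 is (LF5, Sep, 87.8); avg_temp_c = 87.8.

87.8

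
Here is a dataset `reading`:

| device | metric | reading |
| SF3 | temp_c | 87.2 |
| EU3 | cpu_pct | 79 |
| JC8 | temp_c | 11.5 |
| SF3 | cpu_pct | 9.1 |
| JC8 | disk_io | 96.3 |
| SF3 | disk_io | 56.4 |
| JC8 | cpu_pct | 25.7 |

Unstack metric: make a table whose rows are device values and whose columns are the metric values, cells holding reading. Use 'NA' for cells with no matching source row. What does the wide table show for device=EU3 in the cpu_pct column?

The long row with device=EU3, metric=cpu_pct has reading=79.

79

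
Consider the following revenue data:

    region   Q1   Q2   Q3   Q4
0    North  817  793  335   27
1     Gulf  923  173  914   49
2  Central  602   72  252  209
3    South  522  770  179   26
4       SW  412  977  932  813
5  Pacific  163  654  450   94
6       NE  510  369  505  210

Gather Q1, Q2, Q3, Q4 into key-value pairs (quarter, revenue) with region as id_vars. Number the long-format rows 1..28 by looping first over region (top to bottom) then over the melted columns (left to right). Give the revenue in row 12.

28 rows total (7 × 4). Row 12: index ⌊(12-1)/4⌋ = 2 into region → Central; (12-1) mod 4 = 3 into the melted columns → Q4.
So row 12 is (Central, Q4, 209); revenue = 209.

209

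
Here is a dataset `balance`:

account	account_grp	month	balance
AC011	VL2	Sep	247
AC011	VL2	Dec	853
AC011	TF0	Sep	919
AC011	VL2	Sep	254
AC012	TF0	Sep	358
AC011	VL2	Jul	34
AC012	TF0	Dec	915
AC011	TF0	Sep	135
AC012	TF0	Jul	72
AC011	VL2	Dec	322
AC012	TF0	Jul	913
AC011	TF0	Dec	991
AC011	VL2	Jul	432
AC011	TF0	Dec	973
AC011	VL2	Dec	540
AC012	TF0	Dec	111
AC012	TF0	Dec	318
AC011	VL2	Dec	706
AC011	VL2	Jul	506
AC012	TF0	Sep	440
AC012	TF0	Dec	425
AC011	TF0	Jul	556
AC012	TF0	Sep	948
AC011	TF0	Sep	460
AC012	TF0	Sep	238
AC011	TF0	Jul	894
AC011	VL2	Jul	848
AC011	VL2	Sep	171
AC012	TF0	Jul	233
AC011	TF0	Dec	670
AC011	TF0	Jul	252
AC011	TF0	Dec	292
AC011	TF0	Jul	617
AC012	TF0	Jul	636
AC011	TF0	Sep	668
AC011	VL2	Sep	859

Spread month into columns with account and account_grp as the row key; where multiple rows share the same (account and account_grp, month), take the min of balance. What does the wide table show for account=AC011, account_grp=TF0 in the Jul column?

252

Rows with account=AC011, account_grp=TF0 and month=Jul: balance values are 556, 894, 252, 617.
min(556, 894, 252, 617) = 252.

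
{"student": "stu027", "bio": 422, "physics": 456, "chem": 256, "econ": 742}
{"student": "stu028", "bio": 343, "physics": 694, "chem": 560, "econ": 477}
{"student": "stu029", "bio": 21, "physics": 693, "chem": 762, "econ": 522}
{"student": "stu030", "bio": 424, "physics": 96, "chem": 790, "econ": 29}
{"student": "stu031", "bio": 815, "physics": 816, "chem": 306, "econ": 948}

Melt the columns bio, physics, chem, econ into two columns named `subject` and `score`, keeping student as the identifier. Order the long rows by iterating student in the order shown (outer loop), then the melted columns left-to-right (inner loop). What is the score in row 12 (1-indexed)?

522

20 rows total (5 × 4). Row 12: index ⌊(12-1)/4⌋ = 2 into student → stu029; (12-1) mod 4 = 3 into the melted columns → econ.
So row 12 is (stu029, econ, 522); score = 522.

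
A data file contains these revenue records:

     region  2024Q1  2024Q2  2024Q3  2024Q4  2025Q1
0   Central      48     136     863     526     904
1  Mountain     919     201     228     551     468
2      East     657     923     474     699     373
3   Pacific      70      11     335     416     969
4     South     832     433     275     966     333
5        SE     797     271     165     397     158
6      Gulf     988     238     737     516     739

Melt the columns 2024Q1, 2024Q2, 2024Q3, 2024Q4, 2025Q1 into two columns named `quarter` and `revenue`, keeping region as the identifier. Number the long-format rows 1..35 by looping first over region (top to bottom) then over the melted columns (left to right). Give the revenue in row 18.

35 rows total (7 × 5). Row 18: index ⌊(18-1)/5⌋ = 3 into region → Pacific; (18-1) mod 5 = 2 into the melted columns → 2024Q3.
So row 18 is (Pacific, 2024Q3, 335); revenue = 335.

335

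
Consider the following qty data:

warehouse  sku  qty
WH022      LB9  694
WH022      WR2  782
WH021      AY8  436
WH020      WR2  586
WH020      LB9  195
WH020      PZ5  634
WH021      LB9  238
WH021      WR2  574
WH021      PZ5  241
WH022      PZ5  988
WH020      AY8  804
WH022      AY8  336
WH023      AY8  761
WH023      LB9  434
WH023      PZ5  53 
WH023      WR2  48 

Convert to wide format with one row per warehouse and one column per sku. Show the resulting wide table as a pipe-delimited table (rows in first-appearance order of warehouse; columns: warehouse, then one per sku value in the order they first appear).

Columns: warehouse plus the 4 distinct sku values (LB9, WR2, AY8, PZ5).
For example, row WH022 column LB9 takes qty=694 from the long row (WH022, LB9).

| warehouse | LB9 | WR2 | AY8 | PZ5 |
| WH022 | 694 | 782 | 336 | 988 |
| WH021 | 238 | 574 | 436 | 241 |
| WH020 | 195 | 586 | 804 | 634 |
| WH023 | 434 | 48 | 761 | 53 |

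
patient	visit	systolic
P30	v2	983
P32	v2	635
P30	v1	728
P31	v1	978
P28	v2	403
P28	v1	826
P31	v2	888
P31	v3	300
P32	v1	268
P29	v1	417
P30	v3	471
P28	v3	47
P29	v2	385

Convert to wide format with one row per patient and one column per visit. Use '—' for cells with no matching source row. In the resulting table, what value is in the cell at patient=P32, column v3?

No long-format row has patient=P32 and visit=v3, so the cell is —.

—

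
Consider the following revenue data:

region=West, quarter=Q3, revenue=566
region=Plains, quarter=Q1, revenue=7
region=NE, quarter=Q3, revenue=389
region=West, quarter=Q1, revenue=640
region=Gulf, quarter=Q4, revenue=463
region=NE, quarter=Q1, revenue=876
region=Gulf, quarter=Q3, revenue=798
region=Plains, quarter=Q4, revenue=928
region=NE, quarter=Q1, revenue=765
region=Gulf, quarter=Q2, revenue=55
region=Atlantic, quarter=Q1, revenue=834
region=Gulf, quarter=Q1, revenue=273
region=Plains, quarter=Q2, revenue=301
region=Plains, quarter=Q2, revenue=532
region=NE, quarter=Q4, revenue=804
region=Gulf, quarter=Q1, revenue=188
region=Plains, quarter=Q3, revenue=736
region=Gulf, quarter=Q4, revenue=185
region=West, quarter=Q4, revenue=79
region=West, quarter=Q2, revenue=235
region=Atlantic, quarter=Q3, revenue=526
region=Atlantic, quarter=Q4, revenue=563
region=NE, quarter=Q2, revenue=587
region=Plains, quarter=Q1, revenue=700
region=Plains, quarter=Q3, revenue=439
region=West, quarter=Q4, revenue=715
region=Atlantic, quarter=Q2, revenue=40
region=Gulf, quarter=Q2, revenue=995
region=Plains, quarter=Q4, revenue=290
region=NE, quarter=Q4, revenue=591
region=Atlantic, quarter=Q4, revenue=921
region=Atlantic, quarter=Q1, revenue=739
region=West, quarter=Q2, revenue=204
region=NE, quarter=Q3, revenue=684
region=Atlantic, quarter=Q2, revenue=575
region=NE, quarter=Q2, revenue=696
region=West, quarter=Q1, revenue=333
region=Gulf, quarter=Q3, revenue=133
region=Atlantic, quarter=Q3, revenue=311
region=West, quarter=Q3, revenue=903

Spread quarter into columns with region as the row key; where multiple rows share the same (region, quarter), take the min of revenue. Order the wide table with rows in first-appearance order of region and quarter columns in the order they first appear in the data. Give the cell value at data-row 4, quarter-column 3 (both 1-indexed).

With rows in first-appearance order of region, row 4 is region=Gulf. quarter columns in first-appearance order: Q3, Q1, Q4, Q2; column 3 is Q4.
Long rows with region=Gulf, quarter=Q4: min(463, 185) = 185.

185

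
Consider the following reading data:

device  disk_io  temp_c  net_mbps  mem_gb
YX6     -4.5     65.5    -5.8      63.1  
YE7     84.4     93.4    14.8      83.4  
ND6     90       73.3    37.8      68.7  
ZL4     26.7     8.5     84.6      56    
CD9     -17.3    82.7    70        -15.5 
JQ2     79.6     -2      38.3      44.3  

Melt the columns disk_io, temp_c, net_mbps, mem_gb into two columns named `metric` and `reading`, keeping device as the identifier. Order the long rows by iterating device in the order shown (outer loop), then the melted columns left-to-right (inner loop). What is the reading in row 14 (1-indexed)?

8.5

24 rows total (6 × 4). Row 14: index ⌊(14-1)/4⌋ = 3 into device → ZL4; (14-1) mod 4 = 1 into the melted columns → temp_c.
So row 14 is (ZL4, temp_c, 8.5); reading = 8.5.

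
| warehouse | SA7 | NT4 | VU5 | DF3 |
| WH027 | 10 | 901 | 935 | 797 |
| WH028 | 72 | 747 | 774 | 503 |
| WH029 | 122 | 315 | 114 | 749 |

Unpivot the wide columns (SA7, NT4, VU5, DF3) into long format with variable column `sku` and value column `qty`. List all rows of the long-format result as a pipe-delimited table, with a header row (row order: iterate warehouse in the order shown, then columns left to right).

| warehouse | sku | qty |
| WH027 | SA7 | 10 |
| WH027 | NT4 | 901 |
| WH027 | VU5 | 935 |
| WH027 | DF3 | 797 |
| WH028 | SA7 | 72 |
| WH028 | NT4 | 747 |
| WH028 | VU5 | 774 |
| WH028 | DF3 | 503 |
| WH029 | SA7 | 122 |
| WH029 | NT4 | 315 |
| WH029 | VU5 | 114 |
| WH029 | DF3 | 749 |

Each (warehouse, column) pair becomes one row: 3 × 4 = 12 rows.
For example, (WH027, SA7) → qty=10.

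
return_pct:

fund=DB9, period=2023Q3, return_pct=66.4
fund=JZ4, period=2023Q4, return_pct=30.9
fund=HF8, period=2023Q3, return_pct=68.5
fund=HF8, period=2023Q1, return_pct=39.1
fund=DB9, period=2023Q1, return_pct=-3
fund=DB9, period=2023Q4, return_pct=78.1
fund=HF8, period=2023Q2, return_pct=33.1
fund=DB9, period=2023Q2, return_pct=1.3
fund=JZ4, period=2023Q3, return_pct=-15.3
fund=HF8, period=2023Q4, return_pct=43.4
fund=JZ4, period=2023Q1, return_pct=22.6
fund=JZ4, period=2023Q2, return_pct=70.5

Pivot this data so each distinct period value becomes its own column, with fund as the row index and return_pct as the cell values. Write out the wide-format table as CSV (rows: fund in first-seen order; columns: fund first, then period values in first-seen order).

Columns: fund plus the 4 distinct period values (2023Q3, 2023Q4, 2023Q1, 2023Q2).
For example, row DB9 column 2023Q3 takes return_pct=66.4 from the long row (DB9, 2023Q3).

fund,2023Q3,2023Q4,2023Q1,2023Q2
DB9,66.4,78.1,-3,1.3
JZ4,-15.3,30.9,22.6,70.5
HF8,68.5,43.4,39.1,33.1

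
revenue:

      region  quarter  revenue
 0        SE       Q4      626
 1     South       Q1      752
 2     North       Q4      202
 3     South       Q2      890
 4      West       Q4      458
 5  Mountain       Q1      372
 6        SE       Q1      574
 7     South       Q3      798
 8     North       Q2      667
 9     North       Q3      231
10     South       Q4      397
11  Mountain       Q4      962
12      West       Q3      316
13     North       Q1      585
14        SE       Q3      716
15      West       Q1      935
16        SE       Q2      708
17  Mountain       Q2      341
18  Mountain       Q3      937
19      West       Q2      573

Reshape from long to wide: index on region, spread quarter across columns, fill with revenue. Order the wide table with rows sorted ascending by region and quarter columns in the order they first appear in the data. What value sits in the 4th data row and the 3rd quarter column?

890

With rows sorted ascending by region, row 4 is region=South. quarter columns in first-appearance order: Q4, Q1, Q2, Q3; column 3 is Q2.
Long rows with region=South, quarter=Q2: revenue = 890.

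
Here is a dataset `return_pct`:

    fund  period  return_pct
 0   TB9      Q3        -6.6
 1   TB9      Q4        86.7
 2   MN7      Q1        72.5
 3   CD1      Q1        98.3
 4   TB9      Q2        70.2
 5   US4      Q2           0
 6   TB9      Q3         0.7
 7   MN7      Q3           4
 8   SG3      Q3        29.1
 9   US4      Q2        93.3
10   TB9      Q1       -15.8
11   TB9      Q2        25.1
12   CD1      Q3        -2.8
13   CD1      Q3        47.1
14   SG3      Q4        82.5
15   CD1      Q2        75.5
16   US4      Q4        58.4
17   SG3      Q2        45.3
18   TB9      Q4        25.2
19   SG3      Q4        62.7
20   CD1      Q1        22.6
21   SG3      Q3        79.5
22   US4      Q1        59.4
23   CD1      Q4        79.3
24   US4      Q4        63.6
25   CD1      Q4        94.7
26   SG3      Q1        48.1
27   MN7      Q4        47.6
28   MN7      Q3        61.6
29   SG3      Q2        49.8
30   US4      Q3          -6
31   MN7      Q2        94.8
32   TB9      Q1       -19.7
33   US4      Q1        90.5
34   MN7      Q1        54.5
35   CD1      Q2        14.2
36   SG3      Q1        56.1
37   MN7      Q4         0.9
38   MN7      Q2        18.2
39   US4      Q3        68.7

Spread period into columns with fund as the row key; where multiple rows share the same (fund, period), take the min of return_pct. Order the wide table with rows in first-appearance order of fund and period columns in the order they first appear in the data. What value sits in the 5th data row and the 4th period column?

With rows in first-appearance order of fund, row 5 is fund=SG3. period columns in first-appearance order: Q3, Q4, Q1, Q2; column 4 is Q2.
Long rows with fund=SG3, period=Q2: min(45.3, 49.8) = 45.3.

45.3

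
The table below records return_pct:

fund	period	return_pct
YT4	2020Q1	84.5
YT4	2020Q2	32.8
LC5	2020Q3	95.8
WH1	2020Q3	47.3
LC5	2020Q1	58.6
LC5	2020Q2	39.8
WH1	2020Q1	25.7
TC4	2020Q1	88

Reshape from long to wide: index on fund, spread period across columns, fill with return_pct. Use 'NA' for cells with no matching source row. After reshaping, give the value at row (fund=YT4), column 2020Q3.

NA

No long-format row has fund=YT4 and period=2020Q3, so the cell is NA.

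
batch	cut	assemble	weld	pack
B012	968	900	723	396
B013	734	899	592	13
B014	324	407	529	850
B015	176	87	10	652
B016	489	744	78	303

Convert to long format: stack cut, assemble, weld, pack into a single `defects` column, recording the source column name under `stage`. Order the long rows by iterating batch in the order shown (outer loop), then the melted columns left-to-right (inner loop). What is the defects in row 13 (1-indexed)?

20 rows total (5 × 4). Row 13: index ⌊(13-1)/4⌋ = 3 into batch → B015; (13-1) mod 4 = 0 into the melted columns → cut.
So row 13 is (B015, cut, 176); defects = 176.

176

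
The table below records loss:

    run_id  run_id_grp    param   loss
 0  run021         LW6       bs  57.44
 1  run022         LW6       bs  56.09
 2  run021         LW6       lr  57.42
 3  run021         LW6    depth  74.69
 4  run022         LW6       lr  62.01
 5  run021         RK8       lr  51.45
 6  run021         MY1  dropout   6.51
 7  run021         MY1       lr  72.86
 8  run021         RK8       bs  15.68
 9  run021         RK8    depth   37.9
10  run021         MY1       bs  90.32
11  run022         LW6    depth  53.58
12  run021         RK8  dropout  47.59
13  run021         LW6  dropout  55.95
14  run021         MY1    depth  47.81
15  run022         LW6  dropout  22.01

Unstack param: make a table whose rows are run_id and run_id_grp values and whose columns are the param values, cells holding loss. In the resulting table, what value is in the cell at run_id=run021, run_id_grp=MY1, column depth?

Wide layout: rows indexed by run_id and run_id_grp, columns are the 4 distinct param values (bs, lr, depth, dropout).
Cell (run_id=run021, run_id_grp=MY1, param=depth) draws from the long row where run_id=run021, run_id_grp=MY1 and param=depth, which has loss=47.81.

47.81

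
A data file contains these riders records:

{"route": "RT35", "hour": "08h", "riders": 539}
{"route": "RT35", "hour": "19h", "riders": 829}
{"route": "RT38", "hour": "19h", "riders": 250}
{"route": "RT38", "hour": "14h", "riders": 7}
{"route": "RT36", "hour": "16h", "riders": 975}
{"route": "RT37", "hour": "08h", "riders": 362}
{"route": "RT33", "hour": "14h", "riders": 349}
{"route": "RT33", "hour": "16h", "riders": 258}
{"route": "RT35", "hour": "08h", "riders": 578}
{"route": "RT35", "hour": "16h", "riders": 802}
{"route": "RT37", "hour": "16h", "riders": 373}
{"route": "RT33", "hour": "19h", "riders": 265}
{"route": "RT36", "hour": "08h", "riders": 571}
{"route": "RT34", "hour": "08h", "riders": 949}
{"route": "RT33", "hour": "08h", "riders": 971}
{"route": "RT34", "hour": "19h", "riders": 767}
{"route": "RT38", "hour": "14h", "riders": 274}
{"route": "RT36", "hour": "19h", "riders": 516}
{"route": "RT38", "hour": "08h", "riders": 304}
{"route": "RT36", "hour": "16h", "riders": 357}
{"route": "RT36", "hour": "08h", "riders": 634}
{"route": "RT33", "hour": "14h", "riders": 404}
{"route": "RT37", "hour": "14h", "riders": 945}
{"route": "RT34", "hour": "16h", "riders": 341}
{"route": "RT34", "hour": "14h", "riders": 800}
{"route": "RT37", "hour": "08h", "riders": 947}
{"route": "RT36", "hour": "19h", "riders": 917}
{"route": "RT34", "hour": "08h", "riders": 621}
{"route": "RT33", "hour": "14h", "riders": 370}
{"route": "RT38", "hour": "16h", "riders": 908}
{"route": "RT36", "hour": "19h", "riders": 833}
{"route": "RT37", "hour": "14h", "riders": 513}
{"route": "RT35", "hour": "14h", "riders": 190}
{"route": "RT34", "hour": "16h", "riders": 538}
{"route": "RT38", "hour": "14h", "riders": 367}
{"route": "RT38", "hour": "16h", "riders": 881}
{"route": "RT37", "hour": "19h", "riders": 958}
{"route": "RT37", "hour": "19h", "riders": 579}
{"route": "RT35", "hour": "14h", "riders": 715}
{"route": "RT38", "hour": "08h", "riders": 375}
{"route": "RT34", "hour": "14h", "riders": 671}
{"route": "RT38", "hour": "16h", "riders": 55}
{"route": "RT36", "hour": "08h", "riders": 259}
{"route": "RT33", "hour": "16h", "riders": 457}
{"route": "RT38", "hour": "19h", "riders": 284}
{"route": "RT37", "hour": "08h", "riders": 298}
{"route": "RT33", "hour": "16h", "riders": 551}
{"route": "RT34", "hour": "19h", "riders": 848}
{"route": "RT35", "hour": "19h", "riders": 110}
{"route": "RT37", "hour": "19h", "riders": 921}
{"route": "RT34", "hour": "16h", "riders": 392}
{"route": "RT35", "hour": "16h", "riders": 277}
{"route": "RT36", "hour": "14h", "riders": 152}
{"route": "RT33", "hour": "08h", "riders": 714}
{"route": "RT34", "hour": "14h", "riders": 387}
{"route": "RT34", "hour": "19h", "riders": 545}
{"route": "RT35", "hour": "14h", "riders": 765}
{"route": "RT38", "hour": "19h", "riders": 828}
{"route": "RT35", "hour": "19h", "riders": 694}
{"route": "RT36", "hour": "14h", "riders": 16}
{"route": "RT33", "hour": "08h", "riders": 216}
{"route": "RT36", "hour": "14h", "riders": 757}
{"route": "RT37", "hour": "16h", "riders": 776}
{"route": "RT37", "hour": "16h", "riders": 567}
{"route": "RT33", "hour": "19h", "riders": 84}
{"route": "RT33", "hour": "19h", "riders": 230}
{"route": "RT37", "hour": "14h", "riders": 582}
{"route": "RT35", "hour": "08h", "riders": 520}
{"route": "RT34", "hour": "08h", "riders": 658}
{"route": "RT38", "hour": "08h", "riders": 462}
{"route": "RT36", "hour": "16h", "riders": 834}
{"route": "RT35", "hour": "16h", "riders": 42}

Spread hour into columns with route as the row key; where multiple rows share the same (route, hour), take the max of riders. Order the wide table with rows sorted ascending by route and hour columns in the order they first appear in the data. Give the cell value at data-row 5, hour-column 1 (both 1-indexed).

947

With rows sorted ascending by route, row 5 is route=RT37. hour columns in first-appearance order: 08h, 19h, 14h, 16h; column 1 is 08h.
Long rows with route=RT37, hour=08h: max(362, 947, 298) = 947.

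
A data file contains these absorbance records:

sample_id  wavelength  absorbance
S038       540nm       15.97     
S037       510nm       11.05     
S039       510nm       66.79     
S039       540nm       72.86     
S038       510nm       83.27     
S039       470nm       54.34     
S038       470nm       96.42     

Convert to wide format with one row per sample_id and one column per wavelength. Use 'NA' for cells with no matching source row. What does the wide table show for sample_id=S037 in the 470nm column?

No long-format row has sample_id=S037 and wavelength=470nm, so the cell is NA.

NA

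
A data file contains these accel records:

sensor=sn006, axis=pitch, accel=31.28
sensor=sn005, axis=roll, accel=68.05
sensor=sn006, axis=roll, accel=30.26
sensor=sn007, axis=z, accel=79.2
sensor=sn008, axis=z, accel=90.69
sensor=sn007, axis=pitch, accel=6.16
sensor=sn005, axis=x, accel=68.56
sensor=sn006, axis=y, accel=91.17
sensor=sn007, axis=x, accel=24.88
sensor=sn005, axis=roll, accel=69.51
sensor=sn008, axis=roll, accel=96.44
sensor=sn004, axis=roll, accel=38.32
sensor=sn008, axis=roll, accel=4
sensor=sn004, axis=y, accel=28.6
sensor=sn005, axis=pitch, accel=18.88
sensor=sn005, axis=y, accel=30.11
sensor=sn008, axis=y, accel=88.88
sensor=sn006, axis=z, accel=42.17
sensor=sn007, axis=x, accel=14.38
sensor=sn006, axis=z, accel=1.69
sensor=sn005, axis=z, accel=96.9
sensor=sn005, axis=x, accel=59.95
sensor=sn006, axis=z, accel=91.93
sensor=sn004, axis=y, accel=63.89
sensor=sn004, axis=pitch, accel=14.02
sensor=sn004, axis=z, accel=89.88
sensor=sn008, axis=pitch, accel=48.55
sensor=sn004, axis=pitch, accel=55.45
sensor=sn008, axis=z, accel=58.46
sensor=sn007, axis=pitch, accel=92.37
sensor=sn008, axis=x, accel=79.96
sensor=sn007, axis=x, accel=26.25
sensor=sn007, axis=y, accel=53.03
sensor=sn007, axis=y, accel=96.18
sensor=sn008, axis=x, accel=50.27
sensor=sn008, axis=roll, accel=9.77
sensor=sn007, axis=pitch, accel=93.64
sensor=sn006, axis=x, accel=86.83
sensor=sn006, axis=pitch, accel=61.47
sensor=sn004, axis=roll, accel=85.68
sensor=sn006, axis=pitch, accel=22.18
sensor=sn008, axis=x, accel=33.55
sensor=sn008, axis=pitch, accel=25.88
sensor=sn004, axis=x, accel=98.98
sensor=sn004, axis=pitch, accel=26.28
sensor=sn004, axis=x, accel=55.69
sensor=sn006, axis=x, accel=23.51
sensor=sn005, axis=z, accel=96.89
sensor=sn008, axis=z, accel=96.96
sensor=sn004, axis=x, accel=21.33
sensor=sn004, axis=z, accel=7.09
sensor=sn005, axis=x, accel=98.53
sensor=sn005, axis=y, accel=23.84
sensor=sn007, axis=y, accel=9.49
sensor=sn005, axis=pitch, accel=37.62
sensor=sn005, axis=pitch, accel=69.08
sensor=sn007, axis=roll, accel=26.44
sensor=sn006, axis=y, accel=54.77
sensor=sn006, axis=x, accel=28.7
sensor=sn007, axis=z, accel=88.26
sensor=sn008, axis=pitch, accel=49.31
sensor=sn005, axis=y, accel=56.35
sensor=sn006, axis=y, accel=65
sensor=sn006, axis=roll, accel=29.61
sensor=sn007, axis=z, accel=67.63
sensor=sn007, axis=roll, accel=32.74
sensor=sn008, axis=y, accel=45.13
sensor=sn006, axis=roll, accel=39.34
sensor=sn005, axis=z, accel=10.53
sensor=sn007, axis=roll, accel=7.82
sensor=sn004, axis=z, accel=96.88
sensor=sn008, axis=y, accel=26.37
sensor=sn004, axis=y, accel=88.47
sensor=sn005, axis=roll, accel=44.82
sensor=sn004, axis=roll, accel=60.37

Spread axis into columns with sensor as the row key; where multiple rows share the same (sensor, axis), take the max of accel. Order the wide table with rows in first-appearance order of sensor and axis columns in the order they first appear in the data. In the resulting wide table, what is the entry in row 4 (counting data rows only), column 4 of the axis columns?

With rows in first-appearance order of sensor, row 4 is sensor=sn008. axis columns in first-appearance order: pitch, roll, z, x, y; column 4 is x.
Long rows with sensor=sn008, axis=x: max(79.96, 50.27, 33.55) = 79.96.

79.96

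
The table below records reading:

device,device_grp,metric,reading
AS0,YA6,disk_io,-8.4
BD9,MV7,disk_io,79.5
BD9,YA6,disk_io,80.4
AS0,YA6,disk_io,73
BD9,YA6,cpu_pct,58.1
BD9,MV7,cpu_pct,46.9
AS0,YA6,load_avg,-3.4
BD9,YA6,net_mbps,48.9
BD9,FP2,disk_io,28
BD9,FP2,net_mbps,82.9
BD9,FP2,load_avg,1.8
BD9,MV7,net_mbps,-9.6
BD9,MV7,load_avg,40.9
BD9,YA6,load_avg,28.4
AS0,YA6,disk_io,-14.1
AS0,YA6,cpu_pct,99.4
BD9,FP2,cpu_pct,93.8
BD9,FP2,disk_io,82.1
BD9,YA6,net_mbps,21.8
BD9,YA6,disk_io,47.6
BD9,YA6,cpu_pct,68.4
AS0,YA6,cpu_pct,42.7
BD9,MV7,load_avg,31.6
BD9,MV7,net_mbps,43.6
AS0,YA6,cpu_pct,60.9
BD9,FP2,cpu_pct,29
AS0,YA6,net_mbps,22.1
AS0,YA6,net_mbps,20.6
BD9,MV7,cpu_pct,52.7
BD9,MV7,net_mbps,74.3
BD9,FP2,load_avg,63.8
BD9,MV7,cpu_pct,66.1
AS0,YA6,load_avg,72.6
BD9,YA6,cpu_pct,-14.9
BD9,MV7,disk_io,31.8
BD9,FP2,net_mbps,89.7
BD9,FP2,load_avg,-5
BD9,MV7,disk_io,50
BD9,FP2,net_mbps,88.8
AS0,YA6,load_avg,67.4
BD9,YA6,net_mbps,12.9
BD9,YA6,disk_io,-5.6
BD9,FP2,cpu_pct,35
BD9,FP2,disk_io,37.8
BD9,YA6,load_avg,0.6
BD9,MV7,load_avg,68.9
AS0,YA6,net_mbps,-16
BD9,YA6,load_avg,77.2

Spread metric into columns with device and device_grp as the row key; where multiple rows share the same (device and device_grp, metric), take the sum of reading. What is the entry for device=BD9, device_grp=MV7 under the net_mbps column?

108.3

Rows with device=BD9, device_grp=MV7 and metric=net_mbps: reading values are -9.6, 43.6, 74.3.
-9.6 + 43.6 + 74.3 = 108.3.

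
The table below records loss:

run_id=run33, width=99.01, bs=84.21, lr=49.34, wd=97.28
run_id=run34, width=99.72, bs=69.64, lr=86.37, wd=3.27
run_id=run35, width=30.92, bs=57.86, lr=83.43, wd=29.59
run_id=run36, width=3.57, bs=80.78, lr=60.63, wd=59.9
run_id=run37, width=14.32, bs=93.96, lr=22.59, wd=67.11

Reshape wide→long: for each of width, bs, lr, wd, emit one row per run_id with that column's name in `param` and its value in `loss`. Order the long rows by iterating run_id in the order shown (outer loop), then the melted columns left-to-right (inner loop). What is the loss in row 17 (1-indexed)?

20 rows total (5 × 4). Row 17: index ⌊(17-1)/4⌋ = 4 into run_id → run37; (17-1) mod 4 = 0 into the melted columns → width.
So row 17 is (run37, width, 14.32); loss = 14.32.

14.32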